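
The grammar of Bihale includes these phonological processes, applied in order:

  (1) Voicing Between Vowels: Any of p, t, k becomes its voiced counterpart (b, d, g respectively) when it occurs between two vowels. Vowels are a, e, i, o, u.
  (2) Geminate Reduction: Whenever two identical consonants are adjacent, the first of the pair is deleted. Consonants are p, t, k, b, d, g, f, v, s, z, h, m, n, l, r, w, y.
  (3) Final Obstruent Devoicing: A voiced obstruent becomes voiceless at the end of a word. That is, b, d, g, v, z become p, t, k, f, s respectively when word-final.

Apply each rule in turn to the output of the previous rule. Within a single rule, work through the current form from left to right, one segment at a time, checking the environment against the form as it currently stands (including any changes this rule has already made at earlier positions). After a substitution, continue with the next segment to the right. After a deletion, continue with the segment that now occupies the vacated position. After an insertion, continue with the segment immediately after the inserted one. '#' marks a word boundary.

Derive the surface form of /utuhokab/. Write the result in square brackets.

(1) Voicing Between Vowels: [utuhokab] → [uduhogab]
(2) Geminate Reduction: no change — [uduhogab]
(3) Final Obstruent Devoicing: [uduhogab] → [uduhogap]

[uduhogap]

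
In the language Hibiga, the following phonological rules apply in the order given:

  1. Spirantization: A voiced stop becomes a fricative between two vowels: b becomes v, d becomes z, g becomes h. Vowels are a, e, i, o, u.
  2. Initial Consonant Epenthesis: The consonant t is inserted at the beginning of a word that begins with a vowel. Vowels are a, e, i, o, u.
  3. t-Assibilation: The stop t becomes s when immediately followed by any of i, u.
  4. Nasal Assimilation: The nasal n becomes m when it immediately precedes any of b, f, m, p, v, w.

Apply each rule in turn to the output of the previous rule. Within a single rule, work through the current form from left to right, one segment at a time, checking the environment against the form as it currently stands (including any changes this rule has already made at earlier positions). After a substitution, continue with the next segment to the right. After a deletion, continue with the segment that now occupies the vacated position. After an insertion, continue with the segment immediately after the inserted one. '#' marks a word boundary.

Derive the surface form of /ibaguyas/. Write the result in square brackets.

1 Spirantization: [ibaguyas] → [ivahuyas]
2 Initial Consonant Epenthesis: [ivahuyas] → [tivahuyas]
3 t-Assibilation: [tivahuyas] → [sivahuyas]
4 Nasal Assimilation: no change — [sivahuyas]

[sivahuyas]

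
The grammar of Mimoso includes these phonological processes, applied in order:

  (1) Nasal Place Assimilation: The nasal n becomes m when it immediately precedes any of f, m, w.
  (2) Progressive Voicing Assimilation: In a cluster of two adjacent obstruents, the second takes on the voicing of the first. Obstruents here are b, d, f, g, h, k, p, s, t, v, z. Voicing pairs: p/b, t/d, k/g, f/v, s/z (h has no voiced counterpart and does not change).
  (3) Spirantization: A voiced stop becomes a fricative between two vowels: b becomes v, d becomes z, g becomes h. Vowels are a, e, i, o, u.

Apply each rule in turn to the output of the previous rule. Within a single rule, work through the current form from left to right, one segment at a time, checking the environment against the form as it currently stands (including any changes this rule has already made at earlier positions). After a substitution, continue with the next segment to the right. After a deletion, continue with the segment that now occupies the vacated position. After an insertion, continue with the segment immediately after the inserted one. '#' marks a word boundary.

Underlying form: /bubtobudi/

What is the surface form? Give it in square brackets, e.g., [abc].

[bubdovuzi]

(1) Nasal Place Assimilation: no change — [bubtobudi]
(2) Progressive Voicing Assimilation: [bubtobudi] → [bubdobudi]
(3) Spirantization: [bubdobudi] → [bubdovuzi]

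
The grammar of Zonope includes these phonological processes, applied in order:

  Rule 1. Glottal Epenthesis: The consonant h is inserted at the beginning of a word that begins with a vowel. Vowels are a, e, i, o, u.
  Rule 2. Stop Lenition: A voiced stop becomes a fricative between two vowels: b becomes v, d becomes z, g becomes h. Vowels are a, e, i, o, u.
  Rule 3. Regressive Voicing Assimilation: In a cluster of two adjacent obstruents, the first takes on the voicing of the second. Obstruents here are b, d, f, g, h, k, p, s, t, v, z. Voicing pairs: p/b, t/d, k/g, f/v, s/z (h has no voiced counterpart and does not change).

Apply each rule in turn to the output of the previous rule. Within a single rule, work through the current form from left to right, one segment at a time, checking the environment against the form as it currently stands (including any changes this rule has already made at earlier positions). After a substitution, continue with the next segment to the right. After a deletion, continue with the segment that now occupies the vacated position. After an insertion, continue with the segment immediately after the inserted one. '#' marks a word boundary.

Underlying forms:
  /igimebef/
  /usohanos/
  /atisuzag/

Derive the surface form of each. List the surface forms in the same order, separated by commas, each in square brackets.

[hihimevef], [husohanos], [hatisuzag]

/igimebef/:
  Rule 1 Glottal Epenthesis: [igimebef] → [higimebef]
  Rule 2 Stop Lenition: [higimebef] → [hihimevef]
  Rule 3 Regressive Voicing Assimilation: no change — [hihimevef]
/usohanos/:
  Rule 1 Glottal Epenthesis: [usohanos] → [husohanos]
  Rule 2 Stop Lenition: no change — [husohanos]
  Rule 3 Regressive Voicing Assimilation: no change — [husohanos]
/atisuzag/:
  Rule 1 Glottal Epenthesis: [atisuzag] → [hatisuzag]
  Rule 2 Stop Lenition: no change — [hatisuzag]
  Rule 3 Regressive Voicing Assimilation: no change — [hatisuzag]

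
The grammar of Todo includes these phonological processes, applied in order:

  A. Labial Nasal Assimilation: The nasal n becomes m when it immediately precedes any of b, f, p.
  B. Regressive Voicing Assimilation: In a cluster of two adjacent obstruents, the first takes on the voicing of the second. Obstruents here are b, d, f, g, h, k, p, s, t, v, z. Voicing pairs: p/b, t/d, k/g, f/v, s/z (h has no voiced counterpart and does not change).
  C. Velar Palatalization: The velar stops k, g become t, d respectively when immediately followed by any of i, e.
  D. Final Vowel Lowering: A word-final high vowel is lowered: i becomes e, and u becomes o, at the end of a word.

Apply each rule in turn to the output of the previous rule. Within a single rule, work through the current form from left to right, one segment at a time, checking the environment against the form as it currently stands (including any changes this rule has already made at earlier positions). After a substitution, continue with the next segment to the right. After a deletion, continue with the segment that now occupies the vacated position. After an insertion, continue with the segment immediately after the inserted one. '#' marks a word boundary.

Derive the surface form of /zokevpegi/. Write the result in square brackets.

A Labial Nasal Assimilation: no change — [zokevpegi]
B Regressive Voicing Assimilation: [zokevpegi] → [zokefpegi]
C Velar Palatalization: [zokefpegi] → [zotefpedi]
D Final Vowel Lowering: [zotefpedi] → [zotefpede]

[zotefpede]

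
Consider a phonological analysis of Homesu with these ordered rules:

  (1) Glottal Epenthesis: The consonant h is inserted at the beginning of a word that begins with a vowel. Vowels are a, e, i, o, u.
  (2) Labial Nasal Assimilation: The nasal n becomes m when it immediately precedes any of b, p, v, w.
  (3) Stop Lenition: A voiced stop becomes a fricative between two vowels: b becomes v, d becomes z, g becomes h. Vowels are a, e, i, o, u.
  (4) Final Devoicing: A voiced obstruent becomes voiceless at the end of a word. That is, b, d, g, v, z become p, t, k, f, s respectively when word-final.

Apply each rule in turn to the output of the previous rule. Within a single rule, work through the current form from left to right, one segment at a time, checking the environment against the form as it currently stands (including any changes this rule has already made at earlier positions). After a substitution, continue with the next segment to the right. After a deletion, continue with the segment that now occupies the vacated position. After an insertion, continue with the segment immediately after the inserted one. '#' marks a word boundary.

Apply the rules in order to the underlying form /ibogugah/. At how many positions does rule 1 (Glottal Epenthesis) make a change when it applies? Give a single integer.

(1) Glottal Epenthesis: [ibogugah] → [hibogugah]
(2) Labial Nasal Assimilation: no change — [hibogugah]
(3) Stop Lenition: [hibogugah] → [hivohuhah]
(4) Final Devoicing: no change — [hivohuhah]
Rule 1 changed 1 position(s).

1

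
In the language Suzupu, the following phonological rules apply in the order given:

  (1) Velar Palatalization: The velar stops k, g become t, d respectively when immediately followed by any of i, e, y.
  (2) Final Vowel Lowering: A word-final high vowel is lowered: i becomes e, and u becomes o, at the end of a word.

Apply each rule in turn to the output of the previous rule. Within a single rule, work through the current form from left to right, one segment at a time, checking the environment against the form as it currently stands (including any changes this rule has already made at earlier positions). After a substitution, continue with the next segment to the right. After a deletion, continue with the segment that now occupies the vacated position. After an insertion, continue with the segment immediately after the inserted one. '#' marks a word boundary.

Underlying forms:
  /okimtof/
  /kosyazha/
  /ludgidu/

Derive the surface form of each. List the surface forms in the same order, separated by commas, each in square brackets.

/okimtof/:
  (1) Velar Palatalization: [okimtof] → [otimtof]
  (2) Final Vowel Lowering: no change — [otimtof]
/kosyazha/:
  (1) Velar Palatalization: no change — [kosyazha]
  (2) Final Vowel Lowering: no change — [kosyazha]
/ludgidu/:
  (1) Velar Palatalization: [ludgidu] → [luddidu]
  (2) Final Vowel Lowering: [luddidu] → [luddido]

[otimtof], [kosyazha], [luddido]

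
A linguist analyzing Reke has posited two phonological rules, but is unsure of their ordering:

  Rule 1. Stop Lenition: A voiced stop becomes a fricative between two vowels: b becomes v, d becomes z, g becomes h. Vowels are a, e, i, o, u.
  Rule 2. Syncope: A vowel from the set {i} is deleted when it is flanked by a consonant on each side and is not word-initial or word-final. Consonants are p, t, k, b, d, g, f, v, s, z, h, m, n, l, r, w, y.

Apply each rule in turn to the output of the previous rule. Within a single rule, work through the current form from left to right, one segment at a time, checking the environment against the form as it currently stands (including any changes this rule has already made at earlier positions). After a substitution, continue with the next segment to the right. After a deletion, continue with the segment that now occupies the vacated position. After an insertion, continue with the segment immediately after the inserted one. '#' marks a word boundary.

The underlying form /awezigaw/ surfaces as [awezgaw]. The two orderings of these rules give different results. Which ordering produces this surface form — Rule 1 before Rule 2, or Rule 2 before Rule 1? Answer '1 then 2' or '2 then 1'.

Order 1 then 2:
  1 Stop Lenition: [awezigaw] → [awezihaw]
  2 Syncope: [awezihaw] → [awezhaw]
  result: [awezhaw]
Order 2 then 1:
  2 Syncope: [awezigaw] → [awezgaw]
  1 Stop Lenition: no change — [awezgaw]
  result: [awezgaw]

2 then 1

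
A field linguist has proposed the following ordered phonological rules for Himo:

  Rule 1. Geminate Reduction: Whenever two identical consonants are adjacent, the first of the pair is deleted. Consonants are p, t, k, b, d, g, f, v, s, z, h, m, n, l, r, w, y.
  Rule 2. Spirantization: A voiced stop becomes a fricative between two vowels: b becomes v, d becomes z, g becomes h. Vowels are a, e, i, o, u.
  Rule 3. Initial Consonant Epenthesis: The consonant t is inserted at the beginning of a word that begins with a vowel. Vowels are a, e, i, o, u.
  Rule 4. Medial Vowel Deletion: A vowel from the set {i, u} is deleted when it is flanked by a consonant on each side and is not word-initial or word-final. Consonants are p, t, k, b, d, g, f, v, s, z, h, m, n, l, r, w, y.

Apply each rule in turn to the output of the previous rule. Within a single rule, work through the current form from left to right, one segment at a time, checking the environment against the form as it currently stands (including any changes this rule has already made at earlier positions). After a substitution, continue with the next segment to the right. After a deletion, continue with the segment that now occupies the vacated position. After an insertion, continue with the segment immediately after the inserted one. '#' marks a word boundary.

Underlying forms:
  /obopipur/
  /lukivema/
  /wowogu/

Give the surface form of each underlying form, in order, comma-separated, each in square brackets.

/obopipur/:
  Rule 1 Geminate Reduction: no change — [obopipur]
  Rule 2 Spirantization: [obopipur] → [ovopipur]
  Rule 3 Initial Consonant Epenthesis: [ovopipur] → [tovopipur]
  Rule 4 Medial Vowel Deletion: [tovopipur] → [tovoppr]
/lukivema/:
  Rule 1 Geminate Reduction: no change — [lukivema]
  Rule 2 Spirantization: no change — [lukivema]
  Rule 3 Initial Consonant Epenthesis: no change — [lukivema]
  Rule 4 Medial Vowel Deletion: [lukivema] → [lkvema]
/wowogu/:
  Rule 1 Geminate Reduction: no change — [wowogu]
  Rule 2 Spirantization: [wowogu] → [wowohu]
  Rule 3 Initial Consonant Epenthesis: no change — [wowohu]
  Rule 4 Medial Vowel Deletion: no change — [wowohu]

[tovoppr], [lkvema], [wowohu]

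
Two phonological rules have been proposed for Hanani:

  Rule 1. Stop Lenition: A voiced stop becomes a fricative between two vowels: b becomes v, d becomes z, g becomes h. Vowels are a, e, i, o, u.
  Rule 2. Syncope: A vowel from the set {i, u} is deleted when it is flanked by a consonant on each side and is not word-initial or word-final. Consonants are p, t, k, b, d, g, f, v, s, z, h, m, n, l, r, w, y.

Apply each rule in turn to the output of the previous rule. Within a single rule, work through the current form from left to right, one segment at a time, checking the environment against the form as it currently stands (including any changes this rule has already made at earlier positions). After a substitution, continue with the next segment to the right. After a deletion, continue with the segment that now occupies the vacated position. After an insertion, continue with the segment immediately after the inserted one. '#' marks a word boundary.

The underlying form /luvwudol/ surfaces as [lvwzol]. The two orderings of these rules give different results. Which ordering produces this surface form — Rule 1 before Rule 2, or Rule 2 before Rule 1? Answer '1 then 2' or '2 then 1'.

Order 1 then 2:
  1 Stop Lenition: [luvwudol] → [luvwuzol]
  2 Syncope: [luvwuzol] → [lvwzol]
  result: [lvwzol]
Order 2 then 1:
  2 Syncope: [luvwudol] → [lvwdol]
  1 Stop Lenition: no change — [lvwdol]
  result: [lvwdol]

1 then 2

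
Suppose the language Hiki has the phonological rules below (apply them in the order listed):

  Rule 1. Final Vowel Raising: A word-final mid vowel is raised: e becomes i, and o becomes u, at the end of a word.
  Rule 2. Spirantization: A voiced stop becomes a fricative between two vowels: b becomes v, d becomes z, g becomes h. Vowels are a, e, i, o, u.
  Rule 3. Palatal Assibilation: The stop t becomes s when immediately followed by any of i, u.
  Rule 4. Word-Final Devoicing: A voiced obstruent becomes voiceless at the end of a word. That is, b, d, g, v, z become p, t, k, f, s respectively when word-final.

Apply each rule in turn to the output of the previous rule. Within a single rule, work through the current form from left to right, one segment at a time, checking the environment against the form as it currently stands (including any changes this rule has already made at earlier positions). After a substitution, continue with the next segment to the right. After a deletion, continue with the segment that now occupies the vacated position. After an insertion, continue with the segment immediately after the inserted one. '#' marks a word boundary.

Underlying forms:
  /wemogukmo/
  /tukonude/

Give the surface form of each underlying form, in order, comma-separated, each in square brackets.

/wemogukmo/:
  Rule 1 Final Vowel Raising: [wemogukmo] → [wemogukmu]
  Rule 2 Spirantization: [wemogukmu] → [wemohukmu]
  Rule 3 Palatal Assibilation: no change — [wemohukmu]
  Rule 4 Word-Final Devoicing: no change — [wemohukmu]
/tukonude/:
  Rule 1 Final Vowel Raising: [tukonude] → [tukonudi]
  Rule 2 Spirantization: [tukonudi] → [tukonuzi]
  Rule 3 Palatal Assibilation: [tukonuzi] → [sukonuzi]
  Rule 4 Word-Final Devoicing: no change — [sukonuzi]

[wemohukmu], [sukonuzi]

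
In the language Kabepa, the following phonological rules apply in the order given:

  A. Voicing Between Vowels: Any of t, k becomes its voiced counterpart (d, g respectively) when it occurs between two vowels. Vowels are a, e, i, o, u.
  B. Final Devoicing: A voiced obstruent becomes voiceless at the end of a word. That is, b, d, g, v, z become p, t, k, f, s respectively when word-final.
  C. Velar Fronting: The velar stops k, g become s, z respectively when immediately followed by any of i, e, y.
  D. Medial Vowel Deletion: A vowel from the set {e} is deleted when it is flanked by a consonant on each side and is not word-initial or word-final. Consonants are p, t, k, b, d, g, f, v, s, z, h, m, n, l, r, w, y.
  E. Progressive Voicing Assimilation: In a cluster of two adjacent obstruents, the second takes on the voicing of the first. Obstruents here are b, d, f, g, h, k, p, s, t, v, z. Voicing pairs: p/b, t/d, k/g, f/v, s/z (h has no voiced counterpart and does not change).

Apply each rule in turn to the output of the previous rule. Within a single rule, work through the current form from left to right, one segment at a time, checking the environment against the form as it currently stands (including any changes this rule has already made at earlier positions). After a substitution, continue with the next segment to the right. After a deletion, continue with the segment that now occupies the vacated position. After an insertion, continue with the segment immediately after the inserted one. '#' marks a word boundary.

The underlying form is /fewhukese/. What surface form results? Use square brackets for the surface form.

A Voicing Between Vowels: [fewhukese] → [fewhugese]
B Final Devoicing: no change — [fewhugese]
C Velar Fronting: [fewhugese] → [fewhuzese]
D Medial Vowel Deletion: [fewhuzese] → [fwhuzse]
E Progressive Voicing Assimilation: [fwhuzse] → [fwhuzze]

[fwhuzze]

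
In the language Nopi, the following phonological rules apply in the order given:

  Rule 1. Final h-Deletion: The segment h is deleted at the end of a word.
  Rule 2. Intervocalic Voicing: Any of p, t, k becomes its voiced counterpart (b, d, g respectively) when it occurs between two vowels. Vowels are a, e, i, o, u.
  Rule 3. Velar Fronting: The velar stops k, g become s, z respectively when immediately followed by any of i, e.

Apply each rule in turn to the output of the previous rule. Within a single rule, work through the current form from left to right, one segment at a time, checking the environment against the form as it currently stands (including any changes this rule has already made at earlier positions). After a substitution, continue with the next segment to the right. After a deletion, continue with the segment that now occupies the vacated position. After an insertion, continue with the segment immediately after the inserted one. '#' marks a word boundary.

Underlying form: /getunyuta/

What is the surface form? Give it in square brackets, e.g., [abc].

[zedunyuda]

Rule 1 Final h-Deletion: no change — [getunyuta]
Rule 2 Intervocalic Voicing: [getunyuta] → [gedunyuda]
Rule 3 Velar Fronting: [gedunyuda] → [zedunyuda]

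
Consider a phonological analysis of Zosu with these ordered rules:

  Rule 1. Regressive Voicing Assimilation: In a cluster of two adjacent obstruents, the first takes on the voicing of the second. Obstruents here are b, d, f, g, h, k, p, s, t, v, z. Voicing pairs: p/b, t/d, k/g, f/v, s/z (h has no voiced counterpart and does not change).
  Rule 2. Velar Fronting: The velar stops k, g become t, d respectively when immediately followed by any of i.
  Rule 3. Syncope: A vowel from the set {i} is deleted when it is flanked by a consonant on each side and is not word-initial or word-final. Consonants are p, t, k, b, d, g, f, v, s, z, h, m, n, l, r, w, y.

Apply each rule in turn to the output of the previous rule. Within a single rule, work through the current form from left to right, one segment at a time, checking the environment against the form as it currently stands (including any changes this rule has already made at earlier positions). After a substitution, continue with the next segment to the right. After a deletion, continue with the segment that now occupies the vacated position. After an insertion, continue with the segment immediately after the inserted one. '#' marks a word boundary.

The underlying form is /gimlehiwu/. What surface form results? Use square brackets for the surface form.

[dmlehwu]

Rule 1 Regressive Voicing Assimilation: no change — [gimlehiwu]
Rule 2 Velar Fronting: [gimlehiwu] → [dimlehiwu]
Rule 3 Syncope: [dimlehiwu] → [dmlehwu]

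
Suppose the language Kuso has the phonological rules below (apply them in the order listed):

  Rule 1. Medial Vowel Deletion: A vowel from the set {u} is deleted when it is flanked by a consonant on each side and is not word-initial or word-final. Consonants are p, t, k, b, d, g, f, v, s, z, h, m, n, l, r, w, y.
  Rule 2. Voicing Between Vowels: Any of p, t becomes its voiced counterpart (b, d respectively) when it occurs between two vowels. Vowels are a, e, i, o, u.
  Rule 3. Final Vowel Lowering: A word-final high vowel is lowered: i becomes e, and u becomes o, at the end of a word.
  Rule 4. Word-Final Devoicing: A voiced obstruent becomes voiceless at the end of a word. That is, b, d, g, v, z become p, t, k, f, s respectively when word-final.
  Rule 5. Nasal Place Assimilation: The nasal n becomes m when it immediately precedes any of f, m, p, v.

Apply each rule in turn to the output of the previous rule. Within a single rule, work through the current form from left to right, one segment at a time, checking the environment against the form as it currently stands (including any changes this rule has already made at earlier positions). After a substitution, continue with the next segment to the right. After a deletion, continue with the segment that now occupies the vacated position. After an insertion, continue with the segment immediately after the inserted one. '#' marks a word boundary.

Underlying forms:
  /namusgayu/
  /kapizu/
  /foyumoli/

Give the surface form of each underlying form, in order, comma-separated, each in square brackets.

[namsgayo], [kabizo], [foymole]

/namusgayu/:
  Rule 1 Medial Vowel Deletion: [namusgayu] → [namsgayu]
  Rule 2 Voicing Between Vowels: no change — [namsgayu]
  Rule 3 Final Vowel Lowering: [namsgayu] → [namsgayo]
  Rule 4 Word-Final Devoicing: no change — [namsgayo]
  Rule 5 Nasal Place Assimilation: no change — [namsgayo]
/kapizu/:
  Rule 1 Medial Vowel Deletion: no change — [kapizu]
  Rule 2 Voicing Between Vowels: [kapizu] → [kabizu]
  Rule 3 Final Vowel Lowering: [kabizu] → [kabizo]
  Rule 4 Word-Final Devoicing: no change — [kabizo]
  Rule 5 Nasal Place Assimilation: no change — [kabizo]
/foyumoli/:
  Rule 1 Medial Vowel Deletion: [foyumoli] → [foymoli]
  Rule 2 Voicing Between Vowels: no change — [foymoli]
  Rule 3 Final Vowel Lowering: [foymoli] → [foymole]
  Rule 4 Word-Final Devoicing: no change — [foymole]
  Rule 5 Nasal Place Assimilation: no change — [foymole]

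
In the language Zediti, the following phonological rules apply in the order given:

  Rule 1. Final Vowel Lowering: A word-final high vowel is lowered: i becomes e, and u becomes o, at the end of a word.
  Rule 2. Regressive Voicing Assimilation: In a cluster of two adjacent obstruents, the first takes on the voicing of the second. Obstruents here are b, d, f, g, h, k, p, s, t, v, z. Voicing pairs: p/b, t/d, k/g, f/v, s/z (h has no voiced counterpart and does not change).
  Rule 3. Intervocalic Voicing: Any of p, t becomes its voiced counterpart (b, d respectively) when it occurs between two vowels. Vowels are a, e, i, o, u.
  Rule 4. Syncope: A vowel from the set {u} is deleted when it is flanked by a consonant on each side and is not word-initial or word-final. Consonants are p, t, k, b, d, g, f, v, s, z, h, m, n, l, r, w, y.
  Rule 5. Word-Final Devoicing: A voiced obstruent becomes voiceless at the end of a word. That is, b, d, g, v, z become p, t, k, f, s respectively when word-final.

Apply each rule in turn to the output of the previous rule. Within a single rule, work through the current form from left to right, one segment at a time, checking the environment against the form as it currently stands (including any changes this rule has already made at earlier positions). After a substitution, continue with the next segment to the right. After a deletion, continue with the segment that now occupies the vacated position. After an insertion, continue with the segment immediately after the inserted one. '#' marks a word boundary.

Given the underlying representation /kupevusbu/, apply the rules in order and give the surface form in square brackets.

[kbevzbo]

Rule 1 Final Vowel Lowering: [kupevusbu] → [kupevusbo]
Rule 2 Regressive Voicing Assimilation: [kupevusbo] → [kupevuzbo]
Rule 3 Intervocalic Voicing: [kupevuzbo] → [kubevuzbo]
Rule 4 Syncope: [kubevuzbo] → [kbevzbo]
Rule 5 Word-Final Devoicing: no change — [kbevzbo]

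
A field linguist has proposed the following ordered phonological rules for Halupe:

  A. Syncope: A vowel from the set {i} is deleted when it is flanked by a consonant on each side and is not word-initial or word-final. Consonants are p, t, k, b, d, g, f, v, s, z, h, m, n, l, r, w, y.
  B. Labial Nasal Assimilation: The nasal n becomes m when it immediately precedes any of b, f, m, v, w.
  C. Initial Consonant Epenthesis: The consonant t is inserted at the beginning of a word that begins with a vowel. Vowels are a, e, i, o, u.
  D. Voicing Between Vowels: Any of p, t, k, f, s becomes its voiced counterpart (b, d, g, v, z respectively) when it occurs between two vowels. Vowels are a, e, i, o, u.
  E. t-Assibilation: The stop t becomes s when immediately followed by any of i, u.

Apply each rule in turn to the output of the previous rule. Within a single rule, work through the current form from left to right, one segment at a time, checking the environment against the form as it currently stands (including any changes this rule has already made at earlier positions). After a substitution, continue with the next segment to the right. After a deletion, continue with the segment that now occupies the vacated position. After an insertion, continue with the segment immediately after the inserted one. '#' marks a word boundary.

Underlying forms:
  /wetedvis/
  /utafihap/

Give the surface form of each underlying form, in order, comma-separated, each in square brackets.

/wetedvis/:
  A Syncope: [wetedvis] → [wetedvs]
  B Labial Nasal Assimilation: no change — [wetedvs]
  C Initial Consonant Epenthesis: no change — [wetedvs]
  D Voicing Between Vowels: [wetedvs] → [wededvs]
  E t-Assibilation: no change — [wededvs]
/utafihap/:
  A Syncope: [utafihap] → [utafhap]
  B Labial Nasal Assimilation: no change — [utafhap]
  C Initial Consonant Epenthesis: [utafhap] → [tutafhap]
  D Voicing Between Vowels: [tutafhap] → [tudafhap]
  E t-Assibilation: [tudafhap] → [sudafhap]

[wededvs], [sudafhap]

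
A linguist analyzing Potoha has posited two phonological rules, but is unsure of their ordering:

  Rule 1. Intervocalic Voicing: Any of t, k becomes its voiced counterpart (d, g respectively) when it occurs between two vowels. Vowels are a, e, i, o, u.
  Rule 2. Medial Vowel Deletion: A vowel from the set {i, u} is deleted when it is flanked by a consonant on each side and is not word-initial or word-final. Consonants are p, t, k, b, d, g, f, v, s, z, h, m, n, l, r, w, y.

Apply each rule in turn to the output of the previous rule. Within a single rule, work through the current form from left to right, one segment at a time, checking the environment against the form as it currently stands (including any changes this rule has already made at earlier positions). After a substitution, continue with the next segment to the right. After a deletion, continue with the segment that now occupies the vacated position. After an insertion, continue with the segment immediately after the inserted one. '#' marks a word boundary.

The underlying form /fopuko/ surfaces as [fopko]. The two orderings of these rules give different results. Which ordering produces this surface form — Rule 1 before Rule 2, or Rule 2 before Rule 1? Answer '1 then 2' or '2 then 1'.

2 then 1

Order 1 then 2:
  1 Intervocalic Voicing: [fopuko] → [fopugo]
  2 Medial Vowel Deletion: [fopugo] → [fopgo]
  result: [fopgo]
Order 2 then 1:
  2 Medial Vowel Deletion: [fopuko] → [fopko]
  1 Intervocalic Voicing: no change — [fopko]
  result: [fopko]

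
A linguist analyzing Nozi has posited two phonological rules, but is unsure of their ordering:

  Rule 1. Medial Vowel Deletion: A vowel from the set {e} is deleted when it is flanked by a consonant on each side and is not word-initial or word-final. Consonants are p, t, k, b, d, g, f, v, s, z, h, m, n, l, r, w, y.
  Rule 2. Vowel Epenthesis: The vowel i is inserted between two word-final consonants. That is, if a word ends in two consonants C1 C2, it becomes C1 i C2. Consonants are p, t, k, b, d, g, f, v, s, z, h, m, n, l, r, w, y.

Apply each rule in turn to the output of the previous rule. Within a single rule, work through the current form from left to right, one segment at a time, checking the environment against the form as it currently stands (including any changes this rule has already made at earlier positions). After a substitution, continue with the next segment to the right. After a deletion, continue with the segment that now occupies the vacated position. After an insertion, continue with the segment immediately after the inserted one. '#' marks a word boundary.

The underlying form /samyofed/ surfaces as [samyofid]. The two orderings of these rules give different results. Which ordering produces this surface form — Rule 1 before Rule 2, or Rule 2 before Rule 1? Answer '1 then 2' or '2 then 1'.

Order 1 then 2:
  1 Medial Vowel Deletion: [samyofed] → [samyofd]
  2 Vowel Epenthesis: [samyofd] → [samyofid]
  result: [samyofid]
Order 2 then 1:
  2 Vowel Epenthesis: no change — [samyofed]
  1 Medial Vowel Deletion: [samyofed] → [samyofd]
  result: [samyofd]

1 then 2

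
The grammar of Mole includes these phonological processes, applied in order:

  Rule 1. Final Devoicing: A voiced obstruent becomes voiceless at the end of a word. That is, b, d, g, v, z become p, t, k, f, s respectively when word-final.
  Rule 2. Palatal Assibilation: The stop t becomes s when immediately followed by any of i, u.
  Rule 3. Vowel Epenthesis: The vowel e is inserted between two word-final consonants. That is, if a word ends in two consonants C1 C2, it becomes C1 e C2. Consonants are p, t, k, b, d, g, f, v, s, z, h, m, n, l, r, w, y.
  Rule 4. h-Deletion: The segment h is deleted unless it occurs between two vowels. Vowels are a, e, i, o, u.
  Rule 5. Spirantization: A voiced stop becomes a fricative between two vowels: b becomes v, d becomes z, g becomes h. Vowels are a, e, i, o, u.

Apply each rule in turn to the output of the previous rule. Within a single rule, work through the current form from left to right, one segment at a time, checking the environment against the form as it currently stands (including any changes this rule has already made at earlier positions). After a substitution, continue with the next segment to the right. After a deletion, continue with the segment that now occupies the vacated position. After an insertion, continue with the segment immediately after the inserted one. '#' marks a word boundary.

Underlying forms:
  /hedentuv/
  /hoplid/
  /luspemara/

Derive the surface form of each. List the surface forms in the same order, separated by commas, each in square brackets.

[ezensuf], [oplit], [luspemara]

/hedentuv/:
  Rule 1 Final Devoicing: [hedentuv] → [hedentuf]
  Rule 2 Palatal Assibilation: [hedentuf] → [hedensuf]
  Rule 3 Vowel Epenthesis: no change — [hedensuf]
  Rule 4 h-Deletion: [hedensuf] → [edensuf]
  Rule 5 Spirantization: [edensuf] → [ezensuf]
/hoplid/:
  Rule 1 Final Devoicing: [hoplid] → [hoplit]
  Rule 2 Palatal Assibilation: no change — [hoplit]
  Rule 3 Vowel Epenthesis: no change — [hoplit]
  Rule 4 h-Deletion: [hoplit] → [oplit]
  Rule 5 Spirantization: no change — [oplit]
/luspemara/:
  Rule 1 Final Devoicing: no change — [luspemara]
  Rule 2 Palatal Assibilation: no change — [luspemara]
  Rule 3 Vowel Epenthesis: no change — [luspemara]
  Rule 4 h-Deletion: no change — [luspemara]
  Rule 5 Spirantization: no change — [luspemara]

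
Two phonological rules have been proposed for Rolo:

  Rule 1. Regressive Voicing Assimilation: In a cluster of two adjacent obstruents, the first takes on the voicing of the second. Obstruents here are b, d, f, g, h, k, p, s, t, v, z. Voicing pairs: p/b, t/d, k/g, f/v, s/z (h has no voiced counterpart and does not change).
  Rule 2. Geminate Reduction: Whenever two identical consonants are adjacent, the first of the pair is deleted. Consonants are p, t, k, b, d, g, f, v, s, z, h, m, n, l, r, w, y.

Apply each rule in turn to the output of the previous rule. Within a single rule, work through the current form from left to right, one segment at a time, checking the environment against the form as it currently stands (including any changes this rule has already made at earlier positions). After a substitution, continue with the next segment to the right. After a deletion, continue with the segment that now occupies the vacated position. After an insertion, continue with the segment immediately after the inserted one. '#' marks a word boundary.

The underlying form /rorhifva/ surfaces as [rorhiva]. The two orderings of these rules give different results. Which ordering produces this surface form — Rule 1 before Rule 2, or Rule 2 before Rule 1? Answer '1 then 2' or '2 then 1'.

1 then 2

Order 1 then 2:
  1 Regressive Voicing Assimilation: [rorhifva] → [rorhivva]
  2 Geminate Reduction: [rorhivva] → [rorhiva]
  result: [rorhiva]
Order 2 then 1:
  2 Geminate Reduction: no change — [rorhifva]
  1 Regressive Voicing Assimilation: [rorhifva] → [rorhivva]
  result: [rorhivva]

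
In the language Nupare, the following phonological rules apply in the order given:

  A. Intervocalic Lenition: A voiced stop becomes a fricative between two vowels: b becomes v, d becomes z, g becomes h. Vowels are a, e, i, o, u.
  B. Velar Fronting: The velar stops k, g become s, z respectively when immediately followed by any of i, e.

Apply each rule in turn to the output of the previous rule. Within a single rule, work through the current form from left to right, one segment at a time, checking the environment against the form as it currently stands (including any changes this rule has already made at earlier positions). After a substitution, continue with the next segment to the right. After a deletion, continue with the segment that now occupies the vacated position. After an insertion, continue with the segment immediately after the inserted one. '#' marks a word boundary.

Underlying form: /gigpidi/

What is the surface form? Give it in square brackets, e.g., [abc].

[zigpizi]

A Intervocalic Lenition: [gigpidi] → [gigpizi]
B Velar Fronting: [gigpizi] → [zigpizi]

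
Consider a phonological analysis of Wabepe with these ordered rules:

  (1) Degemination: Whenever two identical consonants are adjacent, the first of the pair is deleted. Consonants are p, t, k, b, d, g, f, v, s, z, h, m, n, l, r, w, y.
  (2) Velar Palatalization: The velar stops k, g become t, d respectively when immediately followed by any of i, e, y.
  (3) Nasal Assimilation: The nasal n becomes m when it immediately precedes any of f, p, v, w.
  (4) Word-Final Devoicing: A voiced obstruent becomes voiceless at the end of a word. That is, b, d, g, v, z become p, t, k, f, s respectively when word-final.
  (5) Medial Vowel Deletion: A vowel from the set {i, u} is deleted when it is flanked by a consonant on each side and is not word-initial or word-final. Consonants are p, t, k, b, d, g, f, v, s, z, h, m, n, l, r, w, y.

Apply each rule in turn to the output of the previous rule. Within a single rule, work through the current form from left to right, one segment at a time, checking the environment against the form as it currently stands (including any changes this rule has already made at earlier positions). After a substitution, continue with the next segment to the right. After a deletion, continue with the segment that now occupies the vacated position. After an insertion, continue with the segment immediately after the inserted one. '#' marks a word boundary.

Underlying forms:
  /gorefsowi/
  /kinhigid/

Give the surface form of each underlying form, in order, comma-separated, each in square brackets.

/gorefsowi/:
  (1) Degemination: no change — [gorefsowi]
  (2) Velar Palatalization: no change — [gorefsowi]
  (3) Nasal Assimilation: no change — [gorefsowi]
  (4) Word-Final Devoicing: no change — [gorefsowi]
  (5) Medial Vowel Deletion: no change — [gorefsowi]
/kinhigid/:
  (1) Degemination: no change — [kinhigid]
  (2) Velar Palatalization: [kinhigid] → [tinhidid]
  (3) Nasal Assimilation: no change — [tinhidid]
  (4) Word-Final Devoicing: [tinhidid] → [tinhidit]
  (5) Medial Vowel Deletion: [tinhidit] → [tnhdt]

[gorefsowi], [tnhdt]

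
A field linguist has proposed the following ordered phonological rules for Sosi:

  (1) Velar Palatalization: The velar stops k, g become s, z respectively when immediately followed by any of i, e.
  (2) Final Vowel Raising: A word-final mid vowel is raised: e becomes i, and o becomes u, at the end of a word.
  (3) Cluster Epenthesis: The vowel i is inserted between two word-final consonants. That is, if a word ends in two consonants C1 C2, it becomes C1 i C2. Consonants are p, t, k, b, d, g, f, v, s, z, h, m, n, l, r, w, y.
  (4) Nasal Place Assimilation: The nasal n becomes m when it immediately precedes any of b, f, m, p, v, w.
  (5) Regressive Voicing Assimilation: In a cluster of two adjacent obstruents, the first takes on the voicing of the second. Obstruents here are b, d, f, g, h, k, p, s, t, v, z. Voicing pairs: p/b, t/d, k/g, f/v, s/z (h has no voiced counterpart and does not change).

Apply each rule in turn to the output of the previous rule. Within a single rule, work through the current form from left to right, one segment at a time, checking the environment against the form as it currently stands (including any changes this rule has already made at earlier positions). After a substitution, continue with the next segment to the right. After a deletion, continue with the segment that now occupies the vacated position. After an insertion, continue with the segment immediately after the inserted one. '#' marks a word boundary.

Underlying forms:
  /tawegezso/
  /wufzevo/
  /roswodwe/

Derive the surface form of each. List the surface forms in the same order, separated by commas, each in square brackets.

[tawezessu], [wuvzevu], [roswodwi]

/tawegezso/:
  (1) Velar Palatalization: [tawegezso] → [tawezezso]
  (2) Final Vowel Raising: [tawezezso] → [tawezezsu]
  (3) Cluster Epenthesis: no change — [tawezezsu]
  (4) Nasal Place Assimilation: no change — [tawezezsu]
  (5) Regressive Voicing Assimilation: [tawezezsu] → [tawezessu]
/wufzevo/:
  (1) Velar Palatalization: no change — [wufzevo]
  (2) Final Vowel Raising: [wufzevo] → [wufzevu]
  (3) Cluster Epenthesis: no change — [wufzevu]
  (4) Nasal Place Assimilation: no change — [wufzevu]
  (5) Regressive Voicing Assimilation: [wufzevu] → [wuvzevu]
/roswodwe/:
  (1) Velar Palatalization: no change — [roswodwe]
  (2) Final Vowel Raising: [roswodwe] → [roswodwi]
  (3) Cluster Epenthesis: no change — [roswodwi]
  (4) Nasal Place Assimilation: no change — [roswodwi]
  (5) Regressive Voicing Assimilation: no change — [roswodwi]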